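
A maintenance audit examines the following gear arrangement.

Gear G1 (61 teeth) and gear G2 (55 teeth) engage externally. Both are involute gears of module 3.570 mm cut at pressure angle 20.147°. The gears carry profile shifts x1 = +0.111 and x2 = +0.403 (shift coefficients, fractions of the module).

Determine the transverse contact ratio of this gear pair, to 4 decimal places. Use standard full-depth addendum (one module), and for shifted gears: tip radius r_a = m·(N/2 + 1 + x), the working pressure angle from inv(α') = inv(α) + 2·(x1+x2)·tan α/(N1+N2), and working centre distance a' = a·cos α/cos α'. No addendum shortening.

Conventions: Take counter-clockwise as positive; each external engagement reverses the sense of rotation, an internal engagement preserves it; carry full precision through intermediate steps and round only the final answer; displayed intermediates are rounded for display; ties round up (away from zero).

recognized (one external pair, fixed centres): single-mesh tooth geometry, m = 3.570, N1 = 61, N2 = 55
base radii: r_b1 = 102.222548, r_b2 = 92.167871
tip radii: r_a1 = 112.851270, r_a2 = 103.183710
inv(α') = inv(20.147°) + 2·(+0.111+0.403)·tan α/(61+55) = 0.01849829  ⇒  α' = 21.43836°
a' = a·cos α / cos α' = 207.0600·cos 20.147°/cos 21.43836° = 208.839771
action lengths: √(r_a1²−r_b1²) = 47.811712, √(r_a2²−r_b2²) = 46.389240
base pitch p_b = π·m·cos α = 10.529233
CR = (47.811712 + 46.389240 − 208.839771·sin 21.43836°)/10.529233 = 1.697179
contact ratio ≈ 1.6972

1.6972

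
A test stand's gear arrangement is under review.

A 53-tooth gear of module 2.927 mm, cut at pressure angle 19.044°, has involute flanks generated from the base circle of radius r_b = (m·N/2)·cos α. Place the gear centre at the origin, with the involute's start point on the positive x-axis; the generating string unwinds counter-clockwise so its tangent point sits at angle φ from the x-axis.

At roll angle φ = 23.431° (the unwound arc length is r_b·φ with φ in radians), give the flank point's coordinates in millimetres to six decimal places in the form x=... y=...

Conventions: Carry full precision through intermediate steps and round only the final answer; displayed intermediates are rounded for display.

x=79.197227 y=1.643715

single-mesh involute tooth geometry (53T wheel at module 2.927)
pitch radius r_p = m·N/2 = 2.927·53/2 = 77.565500
base radius r_b = r_p·cos α = 77.565500·cos 19.044° = 73.320207
roll angle φ = 23.431° = 0.40894810 rad
x = r_b·(cos φ + φ·sin φ) = 79.197227
y = r_b·(sin φ − φ·cos φ) = 1.643715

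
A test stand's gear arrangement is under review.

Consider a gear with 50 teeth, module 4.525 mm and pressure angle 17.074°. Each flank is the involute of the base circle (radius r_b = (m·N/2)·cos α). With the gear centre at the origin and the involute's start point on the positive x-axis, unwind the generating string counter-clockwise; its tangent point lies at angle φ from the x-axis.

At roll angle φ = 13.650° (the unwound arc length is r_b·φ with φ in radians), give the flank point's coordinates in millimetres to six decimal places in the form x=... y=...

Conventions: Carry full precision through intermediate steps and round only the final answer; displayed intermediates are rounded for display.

x=111.164592 y=0.484646

single-mesh involute tooth geometry (50T wheel at module 4.525)
pitch radius r_p = m·N/2 = 4.525·50/2 = 113.125000
base radius r_b = r_p·cos α = 113.125000·cos 17.074° = 108.139168
roll angle φ = 13.650° = 0.23823744 rad
x = r_b·(cos φ + φ·sin φ) = 111.164592
y = r_b·(sin φ − φ·cos φ) = 0.484646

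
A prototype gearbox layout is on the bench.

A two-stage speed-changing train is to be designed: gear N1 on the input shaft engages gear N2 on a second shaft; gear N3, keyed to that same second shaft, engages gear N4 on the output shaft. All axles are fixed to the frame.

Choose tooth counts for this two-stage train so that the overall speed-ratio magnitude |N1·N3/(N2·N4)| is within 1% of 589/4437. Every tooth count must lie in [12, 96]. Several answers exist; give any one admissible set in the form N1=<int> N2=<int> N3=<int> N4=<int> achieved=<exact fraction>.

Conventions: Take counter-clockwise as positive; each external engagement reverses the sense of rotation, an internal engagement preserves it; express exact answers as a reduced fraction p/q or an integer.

N1=19 N2=51 N3=31 N4=87 achieved=589/4437

2-stage fixed-axis compound train for ratio 589/4437
target = 589/4437 in lowest terms: an exact hit needs N1·N3 = k·589 and N2·N4 = k·4437 for one integer k, every count in [12, 96]; additionally prefer no 1:1 stage (N1 ≠ N2, N3 ≠ N4)
k = 1: N1·N3 = 589 = 19·31, N2·N4 = 4437 = 51·87
achieved = 19·31/(51·87) = 589/4437; |achieved − target| = 0 ≤ 589/443700 ✓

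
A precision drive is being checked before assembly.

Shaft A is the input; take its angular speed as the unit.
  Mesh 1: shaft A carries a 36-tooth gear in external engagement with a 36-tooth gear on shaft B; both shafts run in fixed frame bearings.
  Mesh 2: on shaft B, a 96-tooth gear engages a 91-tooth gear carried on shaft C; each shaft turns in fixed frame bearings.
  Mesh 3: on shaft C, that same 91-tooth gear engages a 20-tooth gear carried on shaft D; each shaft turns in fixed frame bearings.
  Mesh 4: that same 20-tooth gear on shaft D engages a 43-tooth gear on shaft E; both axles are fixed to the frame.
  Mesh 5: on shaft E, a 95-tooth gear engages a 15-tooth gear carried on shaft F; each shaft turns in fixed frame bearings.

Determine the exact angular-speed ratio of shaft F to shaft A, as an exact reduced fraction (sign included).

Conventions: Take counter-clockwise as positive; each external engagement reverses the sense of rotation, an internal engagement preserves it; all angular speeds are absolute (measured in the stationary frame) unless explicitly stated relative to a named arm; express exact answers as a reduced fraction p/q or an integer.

class = fixed-axis compound train [5 meshes; 5 ratios multiply, 5 sense flips]
mesh 1 [36T→36T]: running ratio 1, sense −
mesh 2 [96T→91T]: running ratio 96/91, sense +
mesh 3 [91T→20T]: running ratio 24/5, sense −
mesh 4 [20T→43T]: running ratio 96/43, sense +
mesh 5 [95T→15T]: running ratio 608/43, sense −
ω_out/ω_in = -608/43

-608/43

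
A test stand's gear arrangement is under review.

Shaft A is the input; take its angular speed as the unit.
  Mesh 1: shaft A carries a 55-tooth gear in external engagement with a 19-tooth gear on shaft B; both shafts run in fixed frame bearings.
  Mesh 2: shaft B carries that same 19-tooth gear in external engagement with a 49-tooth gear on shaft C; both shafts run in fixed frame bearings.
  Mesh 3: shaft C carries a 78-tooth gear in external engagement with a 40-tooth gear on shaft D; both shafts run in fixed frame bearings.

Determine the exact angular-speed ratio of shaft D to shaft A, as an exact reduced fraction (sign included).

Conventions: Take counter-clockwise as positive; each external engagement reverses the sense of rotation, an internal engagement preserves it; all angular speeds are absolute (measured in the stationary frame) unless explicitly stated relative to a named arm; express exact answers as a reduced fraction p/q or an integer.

-429/196

class = fixed-axis compound train [3 meshes; 3 ratios multiply, 3 sense flips]
mesh 1 [55T→19T]: running ratio 55/19, sense −
mesh 2 [19T→49T]: running ratio 55/49, sense +
mesh 3 [78T→40T]: running ratio 429/196, sense −
ω_out/ω_in = -429/196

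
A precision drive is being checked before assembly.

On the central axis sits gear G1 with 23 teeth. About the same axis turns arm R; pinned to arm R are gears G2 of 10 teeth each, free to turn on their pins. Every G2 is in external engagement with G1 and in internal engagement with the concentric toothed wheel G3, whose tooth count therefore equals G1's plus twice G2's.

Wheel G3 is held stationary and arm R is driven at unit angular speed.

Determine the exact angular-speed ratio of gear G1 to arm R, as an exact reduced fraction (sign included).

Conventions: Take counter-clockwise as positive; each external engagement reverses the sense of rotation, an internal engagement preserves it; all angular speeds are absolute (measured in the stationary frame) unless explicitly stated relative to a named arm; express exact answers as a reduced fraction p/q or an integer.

66/23

class = planetary set [G3 = 23+2·10 = 43; Willis about the carrier]
ring teeth: 23 + 2·10 = 43
23(ω_sun−ω_arm) = −43(ω_ring−ω_arm),  ω_ring = 0, ω_arm = 1
ω_sun = 1 − (43/23)(0−1) = 66/23
ω_out/ω_in = 66/23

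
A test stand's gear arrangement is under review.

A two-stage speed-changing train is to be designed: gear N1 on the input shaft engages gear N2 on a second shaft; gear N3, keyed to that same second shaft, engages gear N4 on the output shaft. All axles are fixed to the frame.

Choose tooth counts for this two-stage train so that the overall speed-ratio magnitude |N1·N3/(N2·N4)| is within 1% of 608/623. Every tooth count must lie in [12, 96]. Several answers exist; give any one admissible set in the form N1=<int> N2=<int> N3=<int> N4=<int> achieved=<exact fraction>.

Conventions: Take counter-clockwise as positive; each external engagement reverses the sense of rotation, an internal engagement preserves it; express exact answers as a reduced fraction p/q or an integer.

2-stage fixed-axis compound train for ratio 608/623
target = 608/623 in lowest terms: an exact hit needs N1·N3 = k·608 and N2·N4 = k·623 for one integer k, every count in [12, 96]; additionally prefer no 1:1 stage (N1 ≠ N2, N3 ≠ N4)
k = 1: no 1:1-free in-range split of k·608 and k·623 into factor pairs; take k = 2
k = 2: N1·N3 = 1216 = 16·76, N2·N4 = 1246 = 14·89
achieved = 16·76/(14·89) = 608/623; |achieved − target| = 0 ≤ 152/15575 ✓

N1=16 N2=14 N3=76 N4=89 achieved=608/623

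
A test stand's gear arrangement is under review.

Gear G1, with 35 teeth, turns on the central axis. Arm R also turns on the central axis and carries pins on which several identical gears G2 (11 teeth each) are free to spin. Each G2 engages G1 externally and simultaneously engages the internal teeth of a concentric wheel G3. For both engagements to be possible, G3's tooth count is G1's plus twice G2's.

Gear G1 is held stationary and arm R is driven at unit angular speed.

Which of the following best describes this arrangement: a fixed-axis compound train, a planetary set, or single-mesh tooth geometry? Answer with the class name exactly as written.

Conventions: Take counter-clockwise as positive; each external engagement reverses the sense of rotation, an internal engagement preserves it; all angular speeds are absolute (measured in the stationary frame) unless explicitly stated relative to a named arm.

planetary set (35T centre, 11T on arm, 57T internal) — Willis relation
classification: planetary set

planetary set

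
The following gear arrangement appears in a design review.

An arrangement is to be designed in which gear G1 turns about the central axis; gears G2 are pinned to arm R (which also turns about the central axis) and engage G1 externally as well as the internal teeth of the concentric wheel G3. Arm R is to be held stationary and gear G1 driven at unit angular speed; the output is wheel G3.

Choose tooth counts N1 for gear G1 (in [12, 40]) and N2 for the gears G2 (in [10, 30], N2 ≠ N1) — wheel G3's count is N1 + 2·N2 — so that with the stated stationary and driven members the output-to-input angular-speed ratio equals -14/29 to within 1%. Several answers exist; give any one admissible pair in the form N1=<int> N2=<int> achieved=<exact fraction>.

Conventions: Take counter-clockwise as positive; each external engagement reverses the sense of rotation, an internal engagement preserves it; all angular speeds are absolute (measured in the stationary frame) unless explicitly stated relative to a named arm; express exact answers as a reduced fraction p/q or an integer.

planetary set to be sized for -14/29 (Willis relation)
Willis with ω_arm = 0: ω_ring/ω_sun = −N1/N3; set equal to -14/29  ⇒  N3/N1 = −1/(-14/29) = 29/14
N3 = N1 + 2·N2  ⇒  N2/N1 = (N3/N1 − 1)/2 = (29/14 − 1)/2 = 15/28
smallest multiple with N1 ≥ 12 and N2 ≥ 10: k = 1  ⇒  N1 = 1·28 = 28, N2 = 1·15 = 15 (N1 ≤ 40, N2 ≤ 30, N2 ≠ N1 ✓), N3 = 28 + 2·15 = 58
check: −N1/N3 with N1 = 28, N3 = 58 gives -14/29; |achieved − target| = 0 ≤ 7/1450 ✓

N1=28 N2=15 achieved=-14/29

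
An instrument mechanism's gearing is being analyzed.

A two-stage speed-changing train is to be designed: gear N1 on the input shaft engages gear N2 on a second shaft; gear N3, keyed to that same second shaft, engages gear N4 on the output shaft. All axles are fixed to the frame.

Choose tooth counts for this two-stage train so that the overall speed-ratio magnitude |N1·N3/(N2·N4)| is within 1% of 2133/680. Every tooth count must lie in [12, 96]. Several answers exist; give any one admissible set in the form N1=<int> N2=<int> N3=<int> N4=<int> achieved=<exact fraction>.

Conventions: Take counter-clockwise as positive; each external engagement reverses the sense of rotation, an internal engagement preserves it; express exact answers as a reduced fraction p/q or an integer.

N1=27 N2=17 N3=79 N4=40 achieved=2133/680

2-stage fixed-axis compound train for ratio 2133/680
target = 2133/680 in lowest terms: an exact hit needs N1·N3 = k·2133 and N2·N4 = k·680 for one integer k, every count in [12, 96]; additionally prefer no 1:1 stage (N1 ≠ N2, N3 ≠ N4)
k = 1: N1·N3 = 2133 = 27·79, N2·N4 = 680 = 17·40
achieved = 27·79/(17·40) = 2133/680; |achieved − target| = 0 ≤ 2133/68000 ✓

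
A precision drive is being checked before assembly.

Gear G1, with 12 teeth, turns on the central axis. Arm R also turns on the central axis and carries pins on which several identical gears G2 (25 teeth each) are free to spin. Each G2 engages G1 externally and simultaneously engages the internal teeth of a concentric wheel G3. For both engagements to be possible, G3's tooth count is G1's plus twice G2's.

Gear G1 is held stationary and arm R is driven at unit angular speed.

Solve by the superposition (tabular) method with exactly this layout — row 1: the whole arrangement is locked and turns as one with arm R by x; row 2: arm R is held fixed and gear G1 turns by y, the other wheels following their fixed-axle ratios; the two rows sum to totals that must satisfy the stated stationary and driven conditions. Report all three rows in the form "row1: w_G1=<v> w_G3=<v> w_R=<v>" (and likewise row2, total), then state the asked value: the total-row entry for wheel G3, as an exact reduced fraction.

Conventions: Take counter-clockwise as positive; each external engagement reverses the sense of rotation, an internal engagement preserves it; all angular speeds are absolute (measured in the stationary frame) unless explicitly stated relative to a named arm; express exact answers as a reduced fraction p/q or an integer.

class = planetary set [G3 = 12+2·25 = 62; Willis about the carrier]
row 1 — lock + rotate with arm: ω_sun = ω_ring = ω_arm = x
row 2 — arm fixed, fixed-axis ratios: sun y, ring −(12/62)·y, arm 0
boundary: total ω_sun = x + y = 0 and total ω_arm = x = 1  ⇒  y = -1, x = 1
row 2 ring = −(12/62)·(-1) = 6/31
totals (row 1 + row 2): sun 1 + (-1) = 0, ring 1 + 6/31 = 37/31, arm 1 + 0 = 1
asked cell (total, ring) = 37/31

row1: w_G1=1 w_G3=1 w_R=1
row2: w_G1=-1 w_G3=6/31 w_R=0
total: w_G1=0 w_G3=37/31 w_R=1
asked value: 37/31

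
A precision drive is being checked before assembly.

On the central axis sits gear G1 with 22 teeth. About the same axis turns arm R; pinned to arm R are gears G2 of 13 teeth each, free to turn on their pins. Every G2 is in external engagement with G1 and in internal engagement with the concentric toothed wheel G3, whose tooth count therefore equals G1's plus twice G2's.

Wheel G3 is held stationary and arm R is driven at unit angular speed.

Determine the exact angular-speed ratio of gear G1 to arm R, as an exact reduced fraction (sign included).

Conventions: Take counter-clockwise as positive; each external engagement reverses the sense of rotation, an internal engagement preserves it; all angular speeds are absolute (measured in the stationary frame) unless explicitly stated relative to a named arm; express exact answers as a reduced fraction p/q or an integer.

planetary set (22T centre, 13T on arm, 48T internal) — Willis relation
ring teeth: 22 + 2·13 = 48
22(ω_sun−ω_arm) = −48(ω_ring−ω_arm),  ω_ring = 0, ω_arm = 1
ω_sun = 1 − (48/22)(0−1) = 35/11
ω_out/ω_in = 35/11

35/11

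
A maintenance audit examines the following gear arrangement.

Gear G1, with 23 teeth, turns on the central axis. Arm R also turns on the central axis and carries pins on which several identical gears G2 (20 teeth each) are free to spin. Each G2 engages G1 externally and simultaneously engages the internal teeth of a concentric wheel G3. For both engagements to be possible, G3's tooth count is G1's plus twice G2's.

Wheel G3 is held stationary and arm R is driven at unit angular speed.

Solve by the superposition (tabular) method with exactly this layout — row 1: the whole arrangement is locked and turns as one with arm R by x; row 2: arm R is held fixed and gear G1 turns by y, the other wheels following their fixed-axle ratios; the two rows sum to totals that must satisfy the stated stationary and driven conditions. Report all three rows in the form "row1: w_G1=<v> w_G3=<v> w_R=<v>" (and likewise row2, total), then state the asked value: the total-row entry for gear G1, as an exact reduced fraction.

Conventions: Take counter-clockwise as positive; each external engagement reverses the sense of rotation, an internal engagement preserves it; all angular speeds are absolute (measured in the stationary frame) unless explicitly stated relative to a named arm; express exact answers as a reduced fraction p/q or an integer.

planetary set (23T centre, 20T on arm, 63T internal) — Willis relation
row 1: whole set turns with the arm by x
row 2: sun turns y, ring = −(23/63)·y, arm 0
boundary: total ω_ring = x − (23/63)·y = 0 and total ω_arm = x = 1  ⇒  y = 63/23, x = 1
row 2 ring = −(23/63)·63/23 = -1
totals (row 1 + row 2): sun 1 + 63/23 = 86/23, ring 1 + (-1) = 0, arm 1 + 0 = 1
asked cell (total, sun) = 86/23

row1: w_G1=1 w_G3=1 w_R=1
row2: w_G1=63/23 w_G3=-1 w_R=0
total: w_G1=86/23 w_G3=0 w_R=1
asked value: 86/23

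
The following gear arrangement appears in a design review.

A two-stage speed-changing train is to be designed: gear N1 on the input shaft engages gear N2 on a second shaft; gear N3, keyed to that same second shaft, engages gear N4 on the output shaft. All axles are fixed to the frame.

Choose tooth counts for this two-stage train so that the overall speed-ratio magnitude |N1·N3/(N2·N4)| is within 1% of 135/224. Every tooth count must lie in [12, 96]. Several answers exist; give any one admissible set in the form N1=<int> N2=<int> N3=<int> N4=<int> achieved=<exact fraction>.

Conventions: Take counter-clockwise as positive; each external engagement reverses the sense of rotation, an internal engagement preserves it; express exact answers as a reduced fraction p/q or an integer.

N1=15 N2=14 N3=18 N4=32 achieved=135/224

2-stage fixed-axis compound train for ratio 135/224
target = 135/224 in lowest terms: an exact hit needs N1·N3 = k·135 and N2·N4 = k·224 for one integer k, every count in [12, 96]; additionally prefer no 1:1 stage (N1 ≠ N2, N3 ≠ N4)
k = 1: no 1:1-free in-range split of k·135 and k·224 into factor pairs; take k = 2
k = 2: N1·N3 = 270 = 15·18, N2·N4 = 448 = 14·32
achieved = 15·18/(14·32) = 135/224; |achieved − target| = 0 ≤ 27/4480 ✓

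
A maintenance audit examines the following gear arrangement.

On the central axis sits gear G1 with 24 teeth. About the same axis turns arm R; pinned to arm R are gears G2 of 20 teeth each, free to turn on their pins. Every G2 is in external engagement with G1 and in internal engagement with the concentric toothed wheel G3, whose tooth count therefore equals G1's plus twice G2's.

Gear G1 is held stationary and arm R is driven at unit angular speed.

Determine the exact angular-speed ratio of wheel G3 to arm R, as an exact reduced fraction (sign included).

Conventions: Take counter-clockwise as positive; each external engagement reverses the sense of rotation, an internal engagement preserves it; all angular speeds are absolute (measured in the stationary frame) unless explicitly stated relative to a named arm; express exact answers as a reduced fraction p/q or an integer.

recognized (axles ride arm R): planetary set, 24/20/64 teeth
ring teeth: 24 + 2·20 = 64
24(ω_sun−ω_arm) = −64(ω_ring−ω_arm),  ω_sun = 0, ω_arm = 1
ω_ring = 1 − (24/64)(0−1) = 11/8
ω_out/ω_in = 11/8

11/8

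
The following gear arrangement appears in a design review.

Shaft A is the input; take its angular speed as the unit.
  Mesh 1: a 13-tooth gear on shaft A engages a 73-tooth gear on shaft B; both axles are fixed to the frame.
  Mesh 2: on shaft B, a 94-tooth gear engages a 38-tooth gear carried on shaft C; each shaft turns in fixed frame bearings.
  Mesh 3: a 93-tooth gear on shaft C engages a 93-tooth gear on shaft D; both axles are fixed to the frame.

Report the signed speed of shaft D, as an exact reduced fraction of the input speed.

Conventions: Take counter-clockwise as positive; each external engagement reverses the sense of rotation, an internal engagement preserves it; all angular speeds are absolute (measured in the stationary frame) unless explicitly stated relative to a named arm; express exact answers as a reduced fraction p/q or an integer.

3-mesh fixed-axis compound train (all bearings frame-fixed)
mesh 1 [13T→73T]: |ω|/ω_in = 1×13/73 = 13/73, sense flips to −
mesh 2 [94T→38T]: |ω|/ω_in = (13/73)×94/38 = 611/1387, sense flips to +
mesh 3 [93T→93T]: |ω|/ω_in = (611/1387)×93/93 = 611/1387, sense flips to −
signed output speed (× input speed) = -611/1387

-611/1387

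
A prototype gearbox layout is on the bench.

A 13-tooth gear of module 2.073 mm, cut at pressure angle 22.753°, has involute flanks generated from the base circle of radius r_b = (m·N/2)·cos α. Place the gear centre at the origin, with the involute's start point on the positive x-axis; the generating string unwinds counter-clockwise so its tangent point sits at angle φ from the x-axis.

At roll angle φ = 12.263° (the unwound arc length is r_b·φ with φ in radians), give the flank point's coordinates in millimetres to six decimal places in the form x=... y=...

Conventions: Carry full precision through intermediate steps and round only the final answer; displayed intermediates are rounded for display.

x=12.707281 y=0.040424

single-mesh involute tooth geometry (13T wheel at module 2.073)
pitch radius r_p = m·N/2 = 2.073·13/2 = 13.474500
base radius r_b = r_p·cos α = 13.474500·cos 22.753° = 12.425924
roll angle φ = 12.263° = 0.21402973 rad
x = r_b·(cos φ + φ·sin φ) = 12.707281
y = r_b·(sin φ − φ·cos φ) = 0.040424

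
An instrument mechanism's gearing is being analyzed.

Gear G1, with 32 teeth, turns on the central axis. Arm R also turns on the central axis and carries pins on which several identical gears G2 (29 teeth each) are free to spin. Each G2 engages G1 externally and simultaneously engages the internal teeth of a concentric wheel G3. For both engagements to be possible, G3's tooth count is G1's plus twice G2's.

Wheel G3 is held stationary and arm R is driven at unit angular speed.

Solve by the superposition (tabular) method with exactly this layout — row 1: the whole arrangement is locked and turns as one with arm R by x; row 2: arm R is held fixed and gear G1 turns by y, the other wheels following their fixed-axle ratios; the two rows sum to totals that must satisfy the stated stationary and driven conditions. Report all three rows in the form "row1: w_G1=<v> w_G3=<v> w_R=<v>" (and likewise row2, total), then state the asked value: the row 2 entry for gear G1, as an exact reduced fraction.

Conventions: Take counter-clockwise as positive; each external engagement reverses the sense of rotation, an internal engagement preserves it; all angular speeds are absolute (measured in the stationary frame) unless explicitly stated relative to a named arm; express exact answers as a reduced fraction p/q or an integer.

planetary set (32T centre, 29T on arm, 90T internal) — Willis relation
row 1: whole set turns with the arm by x
row 2 (arm held, sun turns y): ω_ring = −(32/90)·y, ω_arm = 0
boundary: total ω_ring = x − (32/90)·y = 0 and total ω_arm = x = 1  ⇒  y = 45/16, x = 1
row 2 ring = −(32/90)·45/16 = -1
totals (row 1 + row 2): sun 1 + 45/16 = 61/16, ring 1 + (-1) = 0, arm 1 + 0 = 1
asked cell (row2, sun) = 45/16

row1: w_G1=1 w_G3=1 w_R=1
row2: w_G1=45/16 w_G3=-1 w_R=0
total: w_G1=61/16 w_G3=0 w_R=1
asked value: 45/16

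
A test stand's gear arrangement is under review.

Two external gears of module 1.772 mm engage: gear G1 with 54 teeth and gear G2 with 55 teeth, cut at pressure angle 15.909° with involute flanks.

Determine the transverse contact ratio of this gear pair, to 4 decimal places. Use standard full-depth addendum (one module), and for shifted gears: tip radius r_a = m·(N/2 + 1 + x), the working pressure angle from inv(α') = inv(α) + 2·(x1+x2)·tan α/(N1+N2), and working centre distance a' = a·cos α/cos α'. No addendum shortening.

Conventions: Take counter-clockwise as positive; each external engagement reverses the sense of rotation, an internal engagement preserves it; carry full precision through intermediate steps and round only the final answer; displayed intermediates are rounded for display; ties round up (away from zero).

2.0389

recognized (one external pair, fixed centres): single-mesh tooth geometry, m = 1.772, N1 = 54, N2 = 55
base radii: r_b1 = 46.011492, r_b2 = 46.863556
tip radii: r_a1 = 49.616000, r_a2 = 50.502000
no profile shift: α' = α, a' = a
action lengths: √(r_a1²−r_b1²) = 18.565831, √(r_a2²−r_b2²) = 18.821772
base pitch p_b = π·m·cos α = 5.353680
CR = (18.565831 + 18.821772 − 96.574000·sin 15.90900°)/5.353680 = 2.038911
contact ratio ≈ 2.0389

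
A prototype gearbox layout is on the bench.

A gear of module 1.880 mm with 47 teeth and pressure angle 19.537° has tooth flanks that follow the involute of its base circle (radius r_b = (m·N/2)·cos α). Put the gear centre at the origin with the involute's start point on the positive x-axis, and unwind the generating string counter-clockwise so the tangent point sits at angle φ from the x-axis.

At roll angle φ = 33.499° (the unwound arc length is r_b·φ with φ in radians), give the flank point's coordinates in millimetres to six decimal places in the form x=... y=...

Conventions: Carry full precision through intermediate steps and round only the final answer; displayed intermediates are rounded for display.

class = single-mesh tooth geometry [base-circle involute, m = 1.880, 47T]
pitch radius r_p = m·N/2 = 1.880·47/2 = 44.180000
base radius r_b = r_p·cos α = 44.180000·cos 19.537° = 41.636369
roll angle φ = 33.499° = 0.58466785 rad
x = r_b·(cos φ + φ·sin φ) = 48.156073
y = r_b·(sin φ − φ·cos φ) = 2.680157

x=48.156073 y=2.680157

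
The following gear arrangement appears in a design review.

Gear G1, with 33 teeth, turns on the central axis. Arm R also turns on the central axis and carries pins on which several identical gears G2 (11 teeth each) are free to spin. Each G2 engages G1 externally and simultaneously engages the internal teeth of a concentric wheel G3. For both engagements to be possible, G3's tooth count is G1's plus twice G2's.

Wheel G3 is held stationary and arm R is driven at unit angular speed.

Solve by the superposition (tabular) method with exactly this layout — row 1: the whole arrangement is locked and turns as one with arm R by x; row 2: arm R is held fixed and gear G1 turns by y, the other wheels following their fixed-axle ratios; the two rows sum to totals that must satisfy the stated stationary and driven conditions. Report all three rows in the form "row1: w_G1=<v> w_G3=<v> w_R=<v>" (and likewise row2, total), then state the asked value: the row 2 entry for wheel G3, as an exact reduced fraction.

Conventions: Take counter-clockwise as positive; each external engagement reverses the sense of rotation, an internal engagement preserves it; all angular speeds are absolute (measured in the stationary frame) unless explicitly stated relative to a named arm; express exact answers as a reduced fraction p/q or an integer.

row1: w_G1=1 w_G3=1 w_R=1
row2: w_G1=5/3 w_G3=-1 w_R=0
total: w_G1=8/3 w_G3=0 w_R=1
asked value: -1

planetary set (33T centre, 11T on arm, 55T internal) — Willis relation
row 1 — lock + rotate with arm: ω_sun = ω_ring = ω_arm = x
row 2 (arm held, sun turns y): ω_ring = −(33/55)·y, ω_arm = 0
boundary: total ω_ring = x − (33/55)·y = 0 and total ω_arm = x = 1  ⇒  y = 5/3, x = 1
row 2 ring = −(33/55)·5/3 = -1
totals (row 1 + row 2): sun 1 + 5/3 = 8/3, ring 1 + (-1) = 0, arm 1 + 0 = 1
asked cell (row2, ring) = -1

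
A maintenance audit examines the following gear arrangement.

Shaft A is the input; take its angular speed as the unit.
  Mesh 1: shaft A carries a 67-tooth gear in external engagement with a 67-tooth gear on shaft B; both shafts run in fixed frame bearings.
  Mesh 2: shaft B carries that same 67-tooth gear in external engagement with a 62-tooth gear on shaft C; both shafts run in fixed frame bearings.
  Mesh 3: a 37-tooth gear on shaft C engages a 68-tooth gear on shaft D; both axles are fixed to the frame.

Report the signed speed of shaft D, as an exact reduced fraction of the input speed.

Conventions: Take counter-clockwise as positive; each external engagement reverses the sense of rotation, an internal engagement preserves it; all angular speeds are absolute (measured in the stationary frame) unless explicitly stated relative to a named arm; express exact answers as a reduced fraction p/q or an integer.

3-mesh fixed-axis compound train (all bearings frame-fixed)
mesh 1 [67T→67T]: |ω|/ω_in = 1×67/67 = 1, sense flips to −
mesh 2 [67T→62T]: |ω|/ω_in = 1×67/62 = 67/62, sense flips to +
mesh 3 [37T→68T]: |ω|/ω_in = (67/62)×37/68 = 2479/4216, sense flips to −
signed output speed (× input speed) = -2479/4216

-2479/4216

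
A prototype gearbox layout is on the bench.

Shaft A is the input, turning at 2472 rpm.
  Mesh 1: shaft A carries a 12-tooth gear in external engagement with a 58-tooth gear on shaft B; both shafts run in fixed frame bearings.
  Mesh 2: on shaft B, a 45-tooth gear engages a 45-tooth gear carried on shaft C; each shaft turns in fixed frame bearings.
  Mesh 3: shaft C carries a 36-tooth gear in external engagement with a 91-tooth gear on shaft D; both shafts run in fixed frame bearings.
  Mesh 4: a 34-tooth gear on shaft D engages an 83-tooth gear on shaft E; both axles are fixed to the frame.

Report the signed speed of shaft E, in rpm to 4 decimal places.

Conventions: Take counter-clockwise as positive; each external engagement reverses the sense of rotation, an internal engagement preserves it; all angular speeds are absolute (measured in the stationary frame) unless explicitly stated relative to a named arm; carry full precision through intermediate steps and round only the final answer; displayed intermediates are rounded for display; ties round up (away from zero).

topology: fixed-axis compound train — 4 meshes, A→E
mesh 1 [12T→58T]: ω = 2472.0000×12/58 = 511.4483 rpm, sense flips to −
mesh 2 [45T→45T]: ω = 511.4483×45/45 = 511.4483 rpm, sense flips to +
mesh 3 [36T→91T]: ω = 511.4483×36/91 = 202.3312 rpm, sense flips to −
mesh 4 [34T→83T]: ω = 202.3312×34/83 = 82.8827 rpm, sense flips to +
signed output speed = +82.8827 rpm

+82.8827 rpm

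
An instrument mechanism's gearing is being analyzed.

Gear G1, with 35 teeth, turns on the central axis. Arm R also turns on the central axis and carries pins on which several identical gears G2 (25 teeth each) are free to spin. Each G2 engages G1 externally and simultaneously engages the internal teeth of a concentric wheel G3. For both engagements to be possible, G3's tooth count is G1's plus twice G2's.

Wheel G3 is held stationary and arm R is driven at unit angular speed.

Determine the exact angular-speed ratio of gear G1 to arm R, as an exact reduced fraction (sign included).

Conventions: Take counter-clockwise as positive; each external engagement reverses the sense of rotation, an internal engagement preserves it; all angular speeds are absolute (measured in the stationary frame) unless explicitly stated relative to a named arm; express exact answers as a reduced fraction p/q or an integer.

topology: planetary set — G1 35T / G2 25T / G3 85T, arm = carrier (Willis)
ring teeth: 35 + 2·25 = 85
35(ω_sun−ω_arm) = −85(ω_ring−ω_arm),  ω_ring = 0, ω_arm = 1
ω_sun = 1 − (85/35)(0−1) = 24/7
ω_out/ω_in = 24/7

24/7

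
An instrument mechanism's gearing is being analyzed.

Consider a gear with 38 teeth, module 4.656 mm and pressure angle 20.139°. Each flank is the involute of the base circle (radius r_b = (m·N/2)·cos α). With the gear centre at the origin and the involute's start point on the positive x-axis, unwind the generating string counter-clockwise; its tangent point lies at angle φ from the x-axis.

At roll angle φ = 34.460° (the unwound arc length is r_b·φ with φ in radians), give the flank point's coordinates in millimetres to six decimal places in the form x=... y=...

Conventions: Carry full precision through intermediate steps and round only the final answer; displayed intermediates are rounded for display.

single-mesh involute tooth geometry (38T wheel at module 4.656)
pitch radius r_p = m·N/2 = 4.656·38/2 = 88.464000
base radius r_b = r_p·cos α = 88.464000·cos 20.139° = 83.055321
roll angle φ = 34.460° = 0.60144046 rad
x = r_b·(cos φ + φ·sin φ) = 96.745738
y = r_b·(sin φ − φ·cos φ) = 5.808076

x=96.745738 y=5.808076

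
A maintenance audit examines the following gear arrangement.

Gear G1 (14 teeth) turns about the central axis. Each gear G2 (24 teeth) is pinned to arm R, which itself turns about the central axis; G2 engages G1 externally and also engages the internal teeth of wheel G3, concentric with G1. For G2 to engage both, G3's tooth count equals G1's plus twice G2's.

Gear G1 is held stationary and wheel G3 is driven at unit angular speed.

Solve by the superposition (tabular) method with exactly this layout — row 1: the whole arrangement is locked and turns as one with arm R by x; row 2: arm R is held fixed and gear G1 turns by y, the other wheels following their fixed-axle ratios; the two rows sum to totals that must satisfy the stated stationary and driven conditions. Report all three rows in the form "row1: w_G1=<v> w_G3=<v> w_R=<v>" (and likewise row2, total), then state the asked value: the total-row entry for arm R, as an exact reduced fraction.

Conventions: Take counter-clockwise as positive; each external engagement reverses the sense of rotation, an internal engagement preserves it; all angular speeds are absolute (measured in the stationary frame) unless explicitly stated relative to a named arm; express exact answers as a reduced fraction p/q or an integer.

class = planetary set [G3 = 14+2·24 = 62; Willis about the carrier]
row 1 (train locked, turned with arm): all members turn x
row 2 — arm fixed, fixed-axis ratios: sun y, ring −(14/62)·y, arm 0
boundary: total ω_sun = x + y = 0 and total ω_ring = x − (14/62)·y = 1  ⇒  y = -31/38, x = 31/38
row 2 ring = −(14/62)·(-31/38) = 7/38
totals (row 1 + row 2): sun 31/38 + (-31/38) = 0, ring 31/38 + 7/38 = 1, arm 31/38 + 0 = 31/38
asked cell (total, arm) = 31/38

row1: w_G1=31/38 w_G3=31/38 w_R=31/38
row2: w_G1=-31/38 w_G3=7/38 w_R=0
total: w_G1=0 w_G3=1 w_R=31/38
asked value: 31/38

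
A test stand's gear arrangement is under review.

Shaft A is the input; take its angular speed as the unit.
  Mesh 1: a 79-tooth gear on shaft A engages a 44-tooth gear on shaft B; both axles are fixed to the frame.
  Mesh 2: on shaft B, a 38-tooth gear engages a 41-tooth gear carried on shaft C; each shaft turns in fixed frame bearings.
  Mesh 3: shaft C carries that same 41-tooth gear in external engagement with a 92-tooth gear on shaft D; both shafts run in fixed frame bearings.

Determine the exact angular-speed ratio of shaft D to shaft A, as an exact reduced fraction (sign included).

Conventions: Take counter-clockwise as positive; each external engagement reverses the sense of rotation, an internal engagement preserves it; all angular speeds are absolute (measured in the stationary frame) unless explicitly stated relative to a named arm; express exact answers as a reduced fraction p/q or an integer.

-1501/2024

class = fixed-axis compound train [3 meshes; 3 ratios multiply, 3 sense flips]
mesh 1 [79T→44T]: running ratio 79/44, sense −
mesh 2 [38T→41T]: running ratio 1501/902, sense +
mesh 3 [41T→92T]: running ratio 1501/2024, sense −
ω_out/ω_in = -1501/2024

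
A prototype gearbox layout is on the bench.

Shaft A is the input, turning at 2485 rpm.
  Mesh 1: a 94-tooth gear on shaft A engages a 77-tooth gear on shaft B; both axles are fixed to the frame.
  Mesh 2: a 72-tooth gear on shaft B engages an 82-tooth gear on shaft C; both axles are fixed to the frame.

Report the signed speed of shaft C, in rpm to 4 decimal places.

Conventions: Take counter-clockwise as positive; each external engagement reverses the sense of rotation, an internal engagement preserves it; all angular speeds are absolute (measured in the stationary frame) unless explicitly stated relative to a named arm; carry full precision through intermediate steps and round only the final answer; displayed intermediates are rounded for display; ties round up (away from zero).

+2663.6807 rpm

recognized (3 fixed axles, 2 meshes): fixed-axis compound train
mesh 1 [94T→77T]: ω = 2485.0000×94/77 = 3033.6364 rpm, sense flips to −
mesh 2 [72T→82T]: ω = 3033.6364×72/82 = 2663.6807 rpm, sense flips to +
signed output speed = +2663.6807 rpm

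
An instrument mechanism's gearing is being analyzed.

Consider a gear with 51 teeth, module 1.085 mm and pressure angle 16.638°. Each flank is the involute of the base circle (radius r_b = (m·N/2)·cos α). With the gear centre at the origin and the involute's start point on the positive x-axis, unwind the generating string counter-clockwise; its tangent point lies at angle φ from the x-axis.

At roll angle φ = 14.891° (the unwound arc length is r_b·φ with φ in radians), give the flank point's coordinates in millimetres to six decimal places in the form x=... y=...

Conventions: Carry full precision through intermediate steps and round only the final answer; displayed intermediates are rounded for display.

topology: single-mesh involute geometry — m = 1.085, N = 51
pitch radius r_p = m·N/2 = 1.085·51/2 = 27.667500
base radius r_b = r_p·cos α = 27.667500·cos 16.638° = 26.509142
roll angle φ = 14.891° = 0.25989698 rad
x = r_b·(cos φ + φ·sin φ) = 27.389379
y = r_b·(sin φ − φ·cos φ) = 0.154078

x=27.389379 y=0.154078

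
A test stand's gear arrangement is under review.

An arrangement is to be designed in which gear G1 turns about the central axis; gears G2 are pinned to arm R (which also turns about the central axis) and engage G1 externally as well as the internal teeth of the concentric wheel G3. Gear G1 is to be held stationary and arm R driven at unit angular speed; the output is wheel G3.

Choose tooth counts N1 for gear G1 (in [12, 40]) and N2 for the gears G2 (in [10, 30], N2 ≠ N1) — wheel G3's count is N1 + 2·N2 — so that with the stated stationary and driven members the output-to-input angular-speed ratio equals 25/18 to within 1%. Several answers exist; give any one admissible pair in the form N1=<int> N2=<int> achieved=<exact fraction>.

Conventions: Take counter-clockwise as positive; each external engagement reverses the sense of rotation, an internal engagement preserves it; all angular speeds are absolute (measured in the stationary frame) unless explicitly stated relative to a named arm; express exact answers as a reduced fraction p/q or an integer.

class = planetary set [ratio 25/18 wanted; Willis about the carrier]
Willis with ω_sun = 0: ω_ring/ω_arm = (N1+N3)/N3; set equal to 25/18  ⇒  N3/N1 = 1/(25/18 − 1) = 18/7
N3 = N1 + 2·N2  ⇒  N2/N1 = (N3/N1 − 1)/2 = (18/7 − 1)/2 = 11/14
smallest multiple with N1 ≥ 12 and N2 ≥ 10: k = 1  ⇒  N1 = 1·14 = 14, N2 = 1·11 = 11 (N1 ≤ 40, N2 ≤ 30, N2 ≠ N1 ✓), N3 = 14 + 2·11 = 36
check: (N1+N3)/N3 with N1 = 14, N3 = 36 gives 25/18; |achieved − target| = 0 ≤ 1/72 ✓

N1=14 N2=11 achieved=25/18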